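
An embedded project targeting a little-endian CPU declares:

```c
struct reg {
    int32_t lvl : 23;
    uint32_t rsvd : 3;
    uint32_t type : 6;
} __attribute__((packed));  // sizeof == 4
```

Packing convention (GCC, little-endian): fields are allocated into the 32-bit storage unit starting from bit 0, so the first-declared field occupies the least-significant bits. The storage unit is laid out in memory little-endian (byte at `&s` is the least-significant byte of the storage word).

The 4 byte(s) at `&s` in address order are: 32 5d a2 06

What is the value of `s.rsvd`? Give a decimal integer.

5

[0]=0x32 [1]=0x5d [2]=0xa2 [3]=0x06 (little-endian) → word 0x06a25d32
lvl:23 @ bit 0 → (0x06a25d32>>0)&0x7fffff = 0x225d32
rsvd:3 @ bit 23 → (0x06a25d32>>23)&0x7 = 0x5  ←
type:6 @ bit 26 → (0x06a25d32>>26)&0x3f = 0x1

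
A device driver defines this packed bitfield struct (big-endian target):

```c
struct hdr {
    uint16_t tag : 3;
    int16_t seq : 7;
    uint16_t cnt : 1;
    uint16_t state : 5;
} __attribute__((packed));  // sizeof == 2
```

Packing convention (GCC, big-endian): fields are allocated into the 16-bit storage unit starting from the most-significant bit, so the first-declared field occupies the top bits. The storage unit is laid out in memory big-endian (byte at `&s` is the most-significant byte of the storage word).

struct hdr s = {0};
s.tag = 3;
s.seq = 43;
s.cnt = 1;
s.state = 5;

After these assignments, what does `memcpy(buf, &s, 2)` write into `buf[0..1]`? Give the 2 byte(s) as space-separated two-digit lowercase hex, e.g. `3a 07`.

6a e5

tag:3 = 3 → 0x3 << 13 → word 0x6000
seq:7 = 43 → 0x2b << 6 → word 0x6ac0
cnt:1 = 1 → 0x1 << 5 → word 0x6ae0
state:5 = 5 → 0x5 << 0 → word 0x6ae5
word = 0x6ae5 → big-endian bytes:
  [0]=0x6a  [1]=0xe5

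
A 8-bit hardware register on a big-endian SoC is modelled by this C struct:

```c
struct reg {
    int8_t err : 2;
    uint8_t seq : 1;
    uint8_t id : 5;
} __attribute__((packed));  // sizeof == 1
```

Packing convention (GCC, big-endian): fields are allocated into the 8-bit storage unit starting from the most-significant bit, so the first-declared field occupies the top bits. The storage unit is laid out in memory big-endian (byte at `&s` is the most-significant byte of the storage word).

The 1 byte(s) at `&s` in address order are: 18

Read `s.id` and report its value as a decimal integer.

24

[0]=0x18 (big-endian) → word 0x18
err [6+:2] = (word>>6) & 0x3 = 0
seq [5+:1] = (word>>5) & 0x1 = 0
id [0+:5] = (word>>0) & 0x1f = 24  ←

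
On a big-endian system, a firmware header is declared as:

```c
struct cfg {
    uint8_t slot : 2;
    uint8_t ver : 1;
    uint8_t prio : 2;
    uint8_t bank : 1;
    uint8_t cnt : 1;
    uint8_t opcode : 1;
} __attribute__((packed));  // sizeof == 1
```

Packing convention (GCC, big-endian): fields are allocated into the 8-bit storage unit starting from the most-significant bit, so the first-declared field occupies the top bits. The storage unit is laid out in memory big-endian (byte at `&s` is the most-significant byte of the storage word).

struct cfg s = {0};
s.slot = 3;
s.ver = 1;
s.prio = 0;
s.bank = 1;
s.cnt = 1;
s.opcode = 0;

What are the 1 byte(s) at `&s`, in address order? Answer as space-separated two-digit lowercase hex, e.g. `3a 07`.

e6

slot (2b) val=3 bits=0x3 at bit 6: 0xc0
ver (1b) val=1 bits=0x1 at bit 5: 0xe0
prio (2b) val=0 bits=0x0 at bit 3: 0xe0
bank (1b) val=1 bits=0x1 at bit 2: 0xe4
cnt (1b) val=1 bits=0x1 at bit 1: 0xe6
opcode (1b) val=0 bits=0x0 at bit 0: 0xe6
word = 0xe6 → big-endian bytes:
  [0]=0xe6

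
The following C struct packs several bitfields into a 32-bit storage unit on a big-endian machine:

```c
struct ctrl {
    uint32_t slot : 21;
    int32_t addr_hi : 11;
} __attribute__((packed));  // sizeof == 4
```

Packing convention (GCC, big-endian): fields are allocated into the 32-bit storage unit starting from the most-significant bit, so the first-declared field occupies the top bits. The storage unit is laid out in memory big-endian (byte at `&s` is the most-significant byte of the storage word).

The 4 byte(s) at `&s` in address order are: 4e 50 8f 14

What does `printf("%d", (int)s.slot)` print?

[0]=0x4e [1]=0x50 [2]=0x8f [3]=0x14 (big-endian) → word 0x4e508f14
slot [11+:21] = (word>>11) & 0x1fffff = 641553  ←
addr_hi [0+:11] = (word>>0) & 0x7ff = 1812

641553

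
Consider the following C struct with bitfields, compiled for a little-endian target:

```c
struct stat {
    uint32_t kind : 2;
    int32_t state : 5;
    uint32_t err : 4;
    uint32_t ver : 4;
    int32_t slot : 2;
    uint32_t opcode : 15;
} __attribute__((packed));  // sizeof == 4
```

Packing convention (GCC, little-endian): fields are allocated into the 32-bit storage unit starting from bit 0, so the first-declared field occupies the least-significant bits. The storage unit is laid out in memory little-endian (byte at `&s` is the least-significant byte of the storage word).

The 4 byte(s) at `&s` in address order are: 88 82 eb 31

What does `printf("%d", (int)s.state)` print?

[0]=0x88 [1]=0x82 [2]=0xeb [3]=0x31 (little-endian) → word 0x31eb8288
kind [0+:2] = (word>>0) & 0x3 = 0
state [2+:5] = (word>>2) & 0x1f = 2  ←
err [7+:4] = (word>>7) & 0xf = 5
ver [11+:4] = (word>>11) & 0xf = 0
slot [15+:2] = (word>>15) & 0x3 = 3
opcode [17+:15] = (word>>17) & 0x7fff = 6389
state signed 5b, MSB=0: value = 2

2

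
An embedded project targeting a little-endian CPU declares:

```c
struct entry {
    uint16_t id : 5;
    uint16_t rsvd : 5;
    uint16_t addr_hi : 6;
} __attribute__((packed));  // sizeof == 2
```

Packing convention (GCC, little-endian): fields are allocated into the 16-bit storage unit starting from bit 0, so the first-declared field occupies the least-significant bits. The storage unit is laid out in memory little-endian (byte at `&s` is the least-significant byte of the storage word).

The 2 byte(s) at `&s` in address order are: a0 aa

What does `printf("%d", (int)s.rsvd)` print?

[0]=0xa0 [1]=0xaa (little-endian) → word 0xaaa0
id:5 @ bit 0 → (0xaaa0>>0)&0x1f = 0x0
rsvd:5 @ bit 5 → (0xaaa0>>5)&0x1f = 0x15  ←
addr_hi:6 @ bit 10 → (0xaaa0>>10)&0x3f = 0x2a

21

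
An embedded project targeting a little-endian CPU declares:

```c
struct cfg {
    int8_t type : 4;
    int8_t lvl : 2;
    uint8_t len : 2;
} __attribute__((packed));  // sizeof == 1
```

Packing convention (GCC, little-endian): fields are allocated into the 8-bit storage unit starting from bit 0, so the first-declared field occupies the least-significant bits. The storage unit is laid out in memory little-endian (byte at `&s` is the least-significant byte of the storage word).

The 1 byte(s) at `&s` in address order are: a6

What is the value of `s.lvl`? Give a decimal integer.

-2

[0]=0xa6 (little-endian) → word 0xa6
type [0+:4] = (word>>0) & 0xf = 6
lvl [4+:2] = (word>>4) & 0x3 = 2  ←
len [6+:2] = (word>>6) & 0x3 = 2
lvl signed 2b, MSB=1: 2 - 4 = -2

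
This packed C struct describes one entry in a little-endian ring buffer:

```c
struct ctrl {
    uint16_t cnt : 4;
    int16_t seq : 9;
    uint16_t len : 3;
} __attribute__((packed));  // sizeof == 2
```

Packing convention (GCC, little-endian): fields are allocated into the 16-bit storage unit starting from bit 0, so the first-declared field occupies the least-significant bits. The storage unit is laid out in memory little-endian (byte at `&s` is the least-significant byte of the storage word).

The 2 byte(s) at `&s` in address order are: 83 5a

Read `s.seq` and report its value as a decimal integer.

[0]=0x83 [1]=0x5a (little-endian) → word 0x5a83
cnt [0+:4] = (word>>0) & 0xf = 3
seq [4+:9] = (word>>4) & 0x1ff = 424  ←
len [13+:3] = (word>>13) & 0x7 = 2
seq signed 9b, MSB=1: 424 - 512 = -88

-88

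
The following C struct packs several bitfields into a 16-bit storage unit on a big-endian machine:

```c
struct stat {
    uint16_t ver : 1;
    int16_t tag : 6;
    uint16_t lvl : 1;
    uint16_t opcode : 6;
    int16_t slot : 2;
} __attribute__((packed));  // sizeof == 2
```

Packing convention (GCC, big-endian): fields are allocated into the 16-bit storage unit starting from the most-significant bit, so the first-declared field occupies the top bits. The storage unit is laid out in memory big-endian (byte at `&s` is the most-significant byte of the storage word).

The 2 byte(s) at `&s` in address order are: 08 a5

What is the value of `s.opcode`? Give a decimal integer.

41

[0]=0x08 [1]=0xa5 (big-endian) → word 0x08a5
ver [15+:1] = (word>>15) & 0x1 = 0
tag [9+:6] = (word>>9) & 0x3f = 4
lvl [8+:1] = (word>>8) & 0x1 = 0
opcode [2+:6] = (word>>2) & 0x3f = 41  ←
slot [0+:2] = (word>>0) & 0x3 = 1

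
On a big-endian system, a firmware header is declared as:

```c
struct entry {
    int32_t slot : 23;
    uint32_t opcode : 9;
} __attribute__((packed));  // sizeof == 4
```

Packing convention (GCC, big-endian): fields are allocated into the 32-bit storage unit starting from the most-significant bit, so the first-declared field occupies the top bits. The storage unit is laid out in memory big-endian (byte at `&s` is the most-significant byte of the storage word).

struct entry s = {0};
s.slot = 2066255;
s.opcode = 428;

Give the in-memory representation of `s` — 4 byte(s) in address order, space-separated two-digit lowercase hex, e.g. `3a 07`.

slot (23b) val=2066255 bits=0x1f874f at bit 9: 0x3f0e9e00
opcode (9b) val=428 bits=0x1ac at bit 0: 0x3f0e9fac
word = 0x3f0e9fac → big-endian bytes:
  [0]=0x3f  [1]=0x0e  [2]=0x9f  [3]=0xac

3f 0e 9f ac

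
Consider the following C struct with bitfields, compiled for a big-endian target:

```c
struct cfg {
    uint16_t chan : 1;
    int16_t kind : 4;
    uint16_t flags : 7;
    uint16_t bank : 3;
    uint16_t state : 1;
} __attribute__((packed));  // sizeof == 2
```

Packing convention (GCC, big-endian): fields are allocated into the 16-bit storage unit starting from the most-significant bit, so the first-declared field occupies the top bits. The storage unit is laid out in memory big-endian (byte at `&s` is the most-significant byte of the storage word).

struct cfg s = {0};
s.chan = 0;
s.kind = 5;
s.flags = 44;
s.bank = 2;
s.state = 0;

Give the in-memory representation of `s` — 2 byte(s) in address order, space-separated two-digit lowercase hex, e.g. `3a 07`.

chan:1 = 0 → 0x0 << 15 → word 0x0000
kind:4 = 5 → 0x5 << 11 → word 0x2800
flags:7 = 44 → 0x2c << 4 → word 0x2ac0
bank:3 = 2 → 0x2 << 1 → word 0x2ac4
state:1 = 0 → 0x0 << 0 → word 0x2ac4
word = 0x2ac4 → big-endian bytes:
  [0]=0x2a  [1]=0xc4

2a c4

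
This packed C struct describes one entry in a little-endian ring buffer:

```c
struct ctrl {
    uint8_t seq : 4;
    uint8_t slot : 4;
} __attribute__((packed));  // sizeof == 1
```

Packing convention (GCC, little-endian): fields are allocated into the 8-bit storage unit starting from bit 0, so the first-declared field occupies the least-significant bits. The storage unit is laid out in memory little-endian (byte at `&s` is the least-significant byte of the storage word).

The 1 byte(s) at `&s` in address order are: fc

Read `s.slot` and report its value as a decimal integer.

15

[0]=0xfc (little-endian) → word 0xfc
seq [0+:4] = (word>>0) & 0xf = 12
slot [4+:4] = (word>>4) & 0xf = 15  ←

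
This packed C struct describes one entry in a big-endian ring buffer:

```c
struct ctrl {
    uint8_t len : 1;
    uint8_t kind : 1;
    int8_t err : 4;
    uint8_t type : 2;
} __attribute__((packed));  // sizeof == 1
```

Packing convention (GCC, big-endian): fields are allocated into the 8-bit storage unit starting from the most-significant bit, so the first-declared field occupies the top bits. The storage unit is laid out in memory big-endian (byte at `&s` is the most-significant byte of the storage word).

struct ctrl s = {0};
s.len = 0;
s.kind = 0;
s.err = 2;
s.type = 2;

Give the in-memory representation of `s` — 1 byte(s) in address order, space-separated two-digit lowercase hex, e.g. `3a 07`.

0a

[7+:1] len=0 & 0x1 = 0x0; word=0x00
[6+:1] kind=0 & 0x1 = 0x0; word=0x00
[2+:4] err=2 & 0xf = 0x2; word=0x08
[0+:2] type=2 & 0x3 = 0x2; word=0x0a
word = 0x0a → big-endian bytes:
  [0]=0x0a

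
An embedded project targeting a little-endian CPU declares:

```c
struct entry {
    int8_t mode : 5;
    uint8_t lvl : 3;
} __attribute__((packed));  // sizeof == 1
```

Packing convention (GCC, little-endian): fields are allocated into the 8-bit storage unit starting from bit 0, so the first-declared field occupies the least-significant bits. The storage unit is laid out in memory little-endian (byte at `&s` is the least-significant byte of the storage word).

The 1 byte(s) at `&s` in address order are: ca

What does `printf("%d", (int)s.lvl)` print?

[0]=0xca (little-endian) → word 0xca
mode [0+:5] = (word>>0) & 0x1f = 10
lvl [5+:3] = (word>>5) & 0x7 = 6  ←

6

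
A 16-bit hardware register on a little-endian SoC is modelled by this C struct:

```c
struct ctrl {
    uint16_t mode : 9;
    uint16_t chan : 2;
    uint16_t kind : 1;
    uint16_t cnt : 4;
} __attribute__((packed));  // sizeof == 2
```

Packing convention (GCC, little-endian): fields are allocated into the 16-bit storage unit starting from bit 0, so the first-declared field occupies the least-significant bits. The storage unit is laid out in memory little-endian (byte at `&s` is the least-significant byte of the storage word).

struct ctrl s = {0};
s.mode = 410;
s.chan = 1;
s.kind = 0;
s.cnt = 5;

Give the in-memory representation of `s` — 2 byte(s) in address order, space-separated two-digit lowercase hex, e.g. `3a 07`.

[0+:9] mode=410 & 0x1ff = 0x19a; word=0x019a
[9+:2] chan=1 & 0x3 = 0x1; word=0x039a
[11+:1] kind=0 & 0x1 = 0x0; word=0x039a
[12+:4] cnt=5 & 0xf = 0x5; word=0x539a
word = 0x539a → little-endian bytes:
  [0]=0x9a  [1]=0x53

9a 53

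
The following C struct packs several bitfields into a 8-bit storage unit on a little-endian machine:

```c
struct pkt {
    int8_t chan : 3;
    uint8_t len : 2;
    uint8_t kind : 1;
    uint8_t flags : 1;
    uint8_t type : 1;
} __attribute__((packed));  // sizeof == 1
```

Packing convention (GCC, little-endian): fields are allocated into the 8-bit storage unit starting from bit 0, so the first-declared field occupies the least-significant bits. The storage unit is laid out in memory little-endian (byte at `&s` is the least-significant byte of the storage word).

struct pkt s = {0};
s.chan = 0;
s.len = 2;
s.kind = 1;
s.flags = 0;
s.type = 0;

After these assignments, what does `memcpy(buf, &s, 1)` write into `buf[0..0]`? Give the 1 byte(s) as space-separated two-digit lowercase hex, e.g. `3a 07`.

[0+:3] chan=0 & 0x7 = 0x0; word=0x00
[3+:2] len=2 & 0x3 = 0x2; word=0x10
[5+:1] kind=1 & 0x1 = 0x1; word=0x30
[6+:1] flags=0 & 0x1 = 0x0; word=0x30
[7+:1] type=0 & 0x1 = 0x0; word=0x30
word = 0x30 → little-endian bytes:
  [0]=0x30

30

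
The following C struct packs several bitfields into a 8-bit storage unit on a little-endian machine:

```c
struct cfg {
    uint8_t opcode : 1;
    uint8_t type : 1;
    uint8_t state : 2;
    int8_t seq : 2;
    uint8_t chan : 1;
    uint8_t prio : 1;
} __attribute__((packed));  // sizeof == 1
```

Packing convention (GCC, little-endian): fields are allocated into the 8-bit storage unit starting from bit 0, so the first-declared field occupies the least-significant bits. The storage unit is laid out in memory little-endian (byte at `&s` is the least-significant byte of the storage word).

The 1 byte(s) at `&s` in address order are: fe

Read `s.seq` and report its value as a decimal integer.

[0]=0xfe (little-endian) → word 0xfe
opcode [0+:1] = (word>>0) & 0x1 = 0
type [1+:1] = (word>>1) & 0x1 = 1
state [2+:2] = (word>>2) & 0x3 = 3
seq [4+:2] = (word>>4) & 0x3 = 3  ←
chan [6+:1] = (word>>6) & 0x1 = 1
prio [7+:1] = (word>>7) & 0x1 = 1
seq signed 2b, MSB=1: 3 - 4 = -1

-1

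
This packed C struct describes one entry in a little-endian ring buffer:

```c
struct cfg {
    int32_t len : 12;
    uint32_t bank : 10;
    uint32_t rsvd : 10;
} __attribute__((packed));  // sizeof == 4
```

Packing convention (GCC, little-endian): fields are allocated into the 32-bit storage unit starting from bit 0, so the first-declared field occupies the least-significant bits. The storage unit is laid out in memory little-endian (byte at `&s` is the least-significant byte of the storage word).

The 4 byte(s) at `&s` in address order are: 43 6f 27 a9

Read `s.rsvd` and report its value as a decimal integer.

[0]=0x43 [1]=0x6f [2]=0x27 [3]=0xa9 (little-endian) → word 0xa9276f43
len [0+:12] = (word>>0) & 0xfff = 3907
bank [12+:10] = (word>>12) & 0x3ff = 630
rsvd [22+:10] = (word>>22) & 0x3ff = 676  ←

676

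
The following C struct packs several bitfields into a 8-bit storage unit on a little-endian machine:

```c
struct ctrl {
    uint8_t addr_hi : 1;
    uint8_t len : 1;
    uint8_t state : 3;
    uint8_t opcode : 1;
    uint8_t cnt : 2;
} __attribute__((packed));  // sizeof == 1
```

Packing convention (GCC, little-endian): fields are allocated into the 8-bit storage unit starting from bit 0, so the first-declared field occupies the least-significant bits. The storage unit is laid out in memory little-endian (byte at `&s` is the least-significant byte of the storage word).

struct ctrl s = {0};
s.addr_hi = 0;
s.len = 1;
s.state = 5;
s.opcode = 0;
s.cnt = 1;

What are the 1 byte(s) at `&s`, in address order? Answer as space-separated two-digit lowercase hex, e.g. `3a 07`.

addr_hi (1b) val=0 bits=0x0 at bit 0: 0x00
len (1b) val=1 bits=0x1 at bit 1: 0x02
state (3b) val=5 bits=0x5 at bit 2: 0x16
opcode (1b) val=0 bits=0x0 at bit 5: 0x16
cnt (2b) val=1 bits=0x1 at bit 6: 0x56
word = 0x56 → little-endian bytes:
  [0]=0x56

56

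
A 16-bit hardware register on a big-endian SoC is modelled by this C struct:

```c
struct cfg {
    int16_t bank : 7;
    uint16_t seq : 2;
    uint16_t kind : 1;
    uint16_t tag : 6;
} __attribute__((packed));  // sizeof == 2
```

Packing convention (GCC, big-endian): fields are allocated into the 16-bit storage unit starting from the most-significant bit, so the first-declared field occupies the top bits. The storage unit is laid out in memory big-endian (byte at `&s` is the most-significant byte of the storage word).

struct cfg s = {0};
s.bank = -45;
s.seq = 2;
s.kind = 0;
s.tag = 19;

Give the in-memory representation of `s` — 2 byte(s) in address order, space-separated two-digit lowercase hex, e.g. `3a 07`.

a7 13

bank (7b) val=-45 bits=0x53 at bit 9: 0xa600
seq (2b) val=2 bits=0x2 at bit 7: 0xa700
kind (1b) val=0 bits=0x0 at bit 6: 0xa700
tag (6b) val=19 bits=0x13 at bit 0: 0xa713
word = 0xa713 → big-endian bytes:
  [0]=0xa7  [1]=0x13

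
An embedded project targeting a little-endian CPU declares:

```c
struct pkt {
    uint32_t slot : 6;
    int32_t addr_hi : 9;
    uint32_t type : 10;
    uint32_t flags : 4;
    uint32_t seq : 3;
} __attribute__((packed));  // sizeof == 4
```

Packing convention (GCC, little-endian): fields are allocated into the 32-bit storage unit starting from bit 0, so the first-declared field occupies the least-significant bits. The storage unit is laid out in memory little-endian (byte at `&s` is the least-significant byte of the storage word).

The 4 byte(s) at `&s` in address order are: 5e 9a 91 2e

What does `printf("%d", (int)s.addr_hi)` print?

[0]=0x5e [1]=0x9a [2]=0x91 [3]=0x2e (little-endian) → word 0x2e919a5e
slot [0+:6] = (word>>0) & 0x3f = 30
addr_hi [6+:9] = (word>>6) & 0x1ff = 105  ←
type [15+:10] = (word>>15) & 0x3ff = 291
flags [25+:4] = (word>>25) & 0xf = 7
seq [29+:3] = (word>>29) & 0x7 = 1
addr_hi signed 9b, MSB=0: value = 105

105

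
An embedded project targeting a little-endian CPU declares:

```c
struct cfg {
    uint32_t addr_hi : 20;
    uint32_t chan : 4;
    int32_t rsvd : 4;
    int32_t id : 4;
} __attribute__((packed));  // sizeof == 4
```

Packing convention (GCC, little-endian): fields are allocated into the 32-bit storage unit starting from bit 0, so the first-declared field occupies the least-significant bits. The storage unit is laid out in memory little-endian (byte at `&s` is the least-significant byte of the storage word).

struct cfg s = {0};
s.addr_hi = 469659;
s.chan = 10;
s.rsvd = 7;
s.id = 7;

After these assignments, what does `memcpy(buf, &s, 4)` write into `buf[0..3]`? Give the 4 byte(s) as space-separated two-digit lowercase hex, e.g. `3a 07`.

9b 2a a7 77

[0+:20] addr_hi=469659 & 0xfffff = 0x72a9b; word=0x00072a9b
[20+:4] chan=10 & 0xf = 0xa; word=0x00a72a9b
[24+:4] rsvd=7 & 0xf = 0x7; word=0x07a72a9b
[28+:4] id=7 & 0xf = 0x7; word=0x77a72a9b
word = 0x77a72a9b → little-endian bytes:
  [0]=0x9b  [1]=0x2a  [2]=0xa7  [3]=0x77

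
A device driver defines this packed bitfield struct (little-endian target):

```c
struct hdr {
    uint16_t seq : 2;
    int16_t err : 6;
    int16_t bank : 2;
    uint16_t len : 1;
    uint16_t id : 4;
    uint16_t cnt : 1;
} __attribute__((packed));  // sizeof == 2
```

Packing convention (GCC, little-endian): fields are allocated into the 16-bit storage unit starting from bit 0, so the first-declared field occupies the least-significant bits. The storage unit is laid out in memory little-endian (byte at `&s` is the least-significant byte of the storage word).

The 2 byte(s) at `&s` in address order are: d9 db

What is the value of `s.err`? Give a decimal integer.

[0]=0xd9 [1]=0xdb (little-endian) → word 0xdbd9
seq:2 @ bit 0 → (0xdbd9>>0)&0x3 = 0x1
err:6 @ bit 2 → (0xdbd9>>2)&0x3f = 0x36  ←
bank:2 @ bit 8 → (0xdbd9>>8)&0x3 = 0x3
len:1 @ bit 10 → (0xdbd9>>10)&0x1 = 0x0
id:4 @ bit 11 → (0xdbd9>>11)&0xf = 0xb
cnt:1 @ bit 15 → (0xdbd9>>15)&0x1 = 0x1
err signed 6b, MSB=1: 54 - 64 = -10

-10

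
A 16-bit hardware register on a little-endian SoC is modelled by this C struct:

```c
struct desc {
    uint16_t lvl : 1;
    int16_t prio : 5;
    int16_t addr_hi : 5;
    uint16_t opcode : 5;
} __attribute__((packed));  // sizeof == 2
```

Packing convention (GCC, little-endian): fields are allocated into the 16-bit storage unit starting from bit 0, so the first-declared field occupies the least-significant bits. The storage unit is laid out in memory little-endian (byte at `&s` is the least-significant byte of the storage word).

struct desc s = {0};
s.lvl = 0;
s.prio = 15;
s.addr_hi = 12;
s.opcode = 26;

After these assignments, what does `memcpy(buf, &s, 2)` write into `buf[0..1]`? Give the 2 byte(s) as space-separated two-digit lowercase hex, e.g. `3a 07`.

lvl (1b) val=0 bits=0x0 at bit 0: 0x0000
prio (5b) val=15 bits=0xf at bit 1: 0x001e
addr_hi (5b) val=12 bits=0xc at bit 6: 0x031e
opcode (5b) val=26 bits=0x1a at bit 11: 0xd31e
word = 0xd31e → little-endian bytes:
  [0]=0x1e  [1]=0xd3

1e d3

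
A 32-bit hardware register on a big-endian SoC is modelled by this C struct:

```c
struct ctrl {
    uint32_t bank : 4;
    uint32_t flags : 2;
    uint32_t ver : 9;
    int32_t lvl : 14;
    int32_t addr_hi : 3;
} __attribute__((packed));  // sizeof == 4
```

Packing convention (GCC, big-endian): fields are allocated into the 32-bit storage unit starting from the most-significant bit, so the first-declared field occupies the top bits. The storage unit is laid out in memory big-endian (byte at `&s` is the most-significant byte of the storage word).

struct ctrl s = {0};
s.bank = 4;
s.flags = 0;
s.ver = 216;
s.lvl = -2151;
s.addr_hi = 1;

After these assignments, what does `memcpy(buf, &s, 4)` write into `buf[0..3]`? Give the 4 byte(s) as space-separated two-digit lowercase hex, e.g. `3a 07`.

[28+:4] bank=4 & 0xf = 0x4; word=0x40000000
[26+:2] flags=0 & 0x3 = 0x0; word=0x40000000
[17+:9] ver=216 & 0x1ff = 0xd8; word=0x41b00000
[3+:14] lvl=-2151 & 0x3fff = 0x3799; word=0x41b1bcc8
[0+:3] addr_hi=1 & 0x7 = 0x1; word=0x41b1bcc9
word = 0x41b1bcc9 → big-endian bytes:
  [0]=0x41  [1]=0xb1  [2]=0xbc  [3]=0xc9

41 b1 bc c9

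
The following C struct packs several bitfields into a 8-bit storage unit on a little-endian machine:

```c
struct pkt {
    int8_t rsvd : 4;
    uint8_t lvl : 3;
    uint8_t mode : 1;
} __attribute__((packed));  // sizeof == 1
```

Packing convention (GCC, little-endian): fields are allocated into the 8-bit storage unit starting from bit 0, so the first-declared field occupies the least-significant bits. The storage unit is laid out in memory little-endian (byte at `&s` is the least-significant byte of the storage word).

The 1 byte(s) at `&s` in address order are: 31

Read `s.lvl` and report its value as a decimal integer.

[0]=0x31 (little-endian) → word 0x31
rsvd [0+:4] = (word>>0) & 0xf = 1
lvl [4+:3] = (word>>4) & 0x7 = 3  ←
mode [7+:1] = (word>>7) & 0x1 = 0

3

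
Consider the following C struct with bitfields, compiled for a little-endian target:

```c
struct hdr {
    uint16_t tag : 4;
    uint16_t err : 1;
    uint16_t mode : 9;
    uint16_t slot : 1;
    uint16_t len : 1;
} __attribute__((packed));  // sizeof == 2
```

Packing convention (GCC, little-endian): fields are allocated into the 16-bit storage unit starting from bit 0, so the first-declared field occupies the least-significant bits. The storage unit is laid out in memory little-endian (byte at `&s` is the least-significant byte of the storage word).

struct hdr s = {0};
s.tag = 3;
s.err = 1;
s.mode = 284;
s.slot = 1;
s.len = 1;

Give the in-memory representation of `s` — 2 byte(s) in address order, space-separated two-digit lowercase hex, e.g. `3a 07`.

93 e3

tag (4b) val=3 bits=0x3 at bit 0: 0x0003
err (1b) val=1 bits=0x1 at bit 4: 0x0013
mode (9b) val=284 bits=0x11c at bit 5: 0x2393
slot (1b) val=1 bits=0x1 at bit 14: 0x6393
len (1b) val=1 bits=0x1 at bit 15: 0xe393
word = 0xe393 → little-endian bytes:
  [0]=0x93  [1]=0xe3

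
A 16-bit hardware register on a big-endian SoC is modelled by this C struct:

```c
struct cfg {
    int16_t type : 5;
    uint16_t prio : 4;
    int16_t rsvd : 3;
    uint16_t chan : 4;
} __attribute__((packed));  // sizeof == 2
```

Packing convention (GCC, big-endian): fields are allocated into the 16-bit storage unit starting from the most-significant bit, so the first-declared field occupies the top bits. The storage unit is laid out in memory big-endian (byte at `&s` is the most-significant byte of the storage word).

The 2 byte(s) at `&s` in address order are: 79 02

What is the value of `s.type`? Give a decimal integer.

[0]=0x79 [1]=0x02 (big-endian) → word 0x7902
type:5 @ bit 11 → (0x7902>>11)&0x1f = 0xf  ←
prio:4 @ bit 7 → (0x7902>>7)&0xf = 0x2
rsvd:3 @ bit 4 → (0x7902>>4)&0x7 = 0x0
chan:4 @ bit 0 → (0x7902>>0)&0xf = 0x2
type signed 5b, MSB=0: value = 15

15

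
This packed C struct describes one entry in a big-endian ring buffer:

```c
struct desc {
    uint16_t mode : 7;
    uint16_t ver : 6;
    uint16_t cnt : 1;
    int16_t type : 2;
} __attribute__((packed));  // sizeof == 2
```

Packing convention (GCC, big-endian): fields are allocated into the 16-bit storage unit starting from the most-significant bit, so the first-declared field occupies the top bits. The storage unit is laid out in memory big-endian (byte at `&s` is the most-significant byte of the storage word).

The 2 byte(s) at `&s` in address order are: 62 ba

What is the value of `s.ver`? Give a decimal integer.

23

[0]=0x62 [1]=0xba (big-endian) → word 0x62ba
mode [9+:7] = (word>>9) & 0x7f = 49
ver [3+:6] = (word>>3) & 0x3f = 23  ←
cnt [2+:1] = (word>>2) & 0x1 = 0
type [0+:2] = (word>>0) & 0x3 = 2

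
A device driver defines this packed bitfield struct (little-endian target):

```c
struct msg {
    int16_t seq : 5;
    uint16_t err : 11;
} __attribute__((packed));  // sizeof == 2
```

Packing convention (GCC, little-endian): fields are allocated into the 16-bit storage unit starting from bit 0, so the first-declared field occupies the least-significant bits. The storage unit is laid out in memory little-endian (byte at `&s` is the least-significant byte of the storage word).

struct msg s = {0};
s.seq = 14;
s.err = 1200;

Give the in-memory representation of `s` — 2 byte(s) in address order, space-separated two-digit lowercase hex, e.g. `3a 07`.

0e 96

seq:5 = 14 → 0xe << 0 → word 0x000e
err:11 = 1200 → 0x4b0 << 5 → word 0x960e
word = 0x960e → little-endian bytes:
  [0]=0x0e  [1]=0x96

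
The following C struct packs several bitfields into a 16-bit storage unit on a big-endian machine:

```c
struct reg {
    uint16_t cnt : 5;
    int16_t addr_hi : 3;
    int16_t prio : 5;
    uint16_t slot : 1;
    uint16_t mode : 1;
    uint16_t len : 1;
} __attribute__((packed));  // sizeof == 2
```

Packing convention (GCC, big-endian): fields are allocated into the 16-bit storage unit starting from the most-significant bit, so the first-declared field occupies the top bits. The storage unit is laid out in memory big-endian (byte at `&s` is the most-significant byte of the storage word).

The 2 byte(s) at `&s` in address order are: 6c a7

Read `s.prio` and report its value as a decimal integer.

[0]=0x6c [1]=0xa7 (big-endian) → word 0x6ca7
cnt:5 @ bit 11 → (0x6ca7>>11)&0x1f = 0xd
addr_hi:3 @ bit 8 → (0x6ca7>>8)&0x7 = 0x4
prio:5 @ bit 3 → (0x6ca7>>3)&0x1f = 0x14  ←
slot:1 @ bit 2 → (0x6ca7>>2)&0x1 = 0x1
mode:1 @ bit 1 → (0x6ca7>>1)&0x1 = 0x1
len:1 @ bit 0 → (0x6ca7>>0)&0x1 = 0x1
prio signed 5b, MSB=1: 20 - 32 = -12

-12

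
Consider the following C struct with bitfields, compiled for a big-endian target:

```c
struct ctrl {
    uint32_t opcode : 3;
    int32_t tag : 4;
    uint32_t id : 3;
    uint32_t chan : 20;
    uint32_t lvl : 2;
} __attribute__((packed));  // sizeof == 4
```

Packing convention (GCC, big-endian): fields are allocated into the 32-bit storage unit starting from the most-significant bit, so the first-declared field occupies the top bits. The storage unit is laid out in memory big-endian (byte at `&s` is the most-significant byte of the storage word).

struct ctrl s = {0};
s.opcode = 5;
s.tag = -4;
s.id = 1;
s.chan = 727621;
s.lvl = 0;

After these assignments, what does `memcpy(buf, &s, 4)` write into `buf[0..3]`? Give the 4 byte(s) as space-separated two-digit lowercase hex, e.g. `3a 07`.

opcode (3b) val=5 bits=0x5 at bit 29: 0xa0000000
tag (4b) val=-4 bits=0xc at bit 25: 0xb8000000
id (3b) val=1 bits=0x1 at bit 22: 0xb8400000
chan (20b) val=727621 bits=0xb1a45 at bit 2: 0xb86c6914
lvl (2b) val=0 bits=0x0 at bit 0: 0xb86c6914
word = 0xb86c6914 → big-endian bytes:
  [0]=0xb8  [1]=0x6c  [2]=0x69  [3]=0x14

b8 6c 69 14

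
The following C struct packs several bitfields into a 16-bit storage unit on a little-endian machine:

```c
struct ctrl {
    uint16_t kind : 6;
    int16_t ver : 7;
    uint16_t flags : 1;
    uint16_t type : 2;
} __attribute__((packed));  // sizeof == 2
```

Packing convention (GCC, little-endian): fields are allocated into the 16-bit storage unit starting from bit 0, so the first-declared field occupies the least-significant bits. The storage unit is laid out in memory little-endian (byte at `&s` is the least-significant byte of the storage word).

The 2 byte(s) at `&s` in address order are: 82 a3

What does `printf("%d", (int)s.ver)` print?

[0]=0x82 [1]=0xa3 (little-endian) → word 0xa382
kind [0+:6] = (word>>0) & 0x3f = 2
ver [6+:7] = (word>>6) & 0x7f = 14  ←
flags [13+:1] = (word>>13) & 0x1 = 1
type [14+:2] = (word>>14) & 0x3 = 2
ver signed 7b, MSB=0: value = 14

14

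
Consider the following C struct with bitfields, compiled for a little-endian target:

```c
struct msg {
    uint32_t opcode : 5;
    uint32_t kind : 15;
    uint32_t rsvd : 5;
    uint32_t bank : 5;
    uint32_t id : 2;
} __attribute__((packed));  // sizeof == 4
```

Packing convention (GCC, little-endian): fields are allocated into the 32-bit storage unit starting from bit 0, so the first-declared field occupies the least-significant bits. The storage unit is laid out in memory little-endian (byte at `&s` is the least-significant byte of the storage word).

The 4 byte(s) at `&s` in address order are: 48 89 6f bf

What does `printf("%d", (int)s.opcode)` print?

[0]=0x48 [1]=0x89 [2]=0x6f [3]=0xbf (little-endian) → word 0xbf6f8948
opcode [0+:5] = (word>>0) & 0x1f = 8  ←
kind [5+:15] = (word>>5) & 0x7fff = 31818
rsvd [20+:5] = (word>>20) & 0x1f = 22
bank [25+:5] = (word>>25) & 0x1f = 31
id [30+:2] = (word>>30) & 0x3 = 2

8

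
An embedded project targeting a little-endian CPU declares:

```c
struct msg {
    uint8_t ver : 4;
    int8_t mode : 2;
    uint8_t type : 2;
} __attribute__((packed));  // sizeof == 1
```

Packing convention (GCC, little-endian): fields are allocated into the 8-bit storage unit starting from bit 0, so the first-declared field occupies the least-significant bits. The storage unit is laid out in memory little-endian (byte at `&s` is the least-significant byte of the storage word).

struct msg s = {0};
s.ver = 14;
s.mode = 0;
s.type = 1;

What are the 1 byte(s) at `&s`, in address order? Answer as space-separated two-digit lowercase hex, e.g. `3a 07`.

4e

[0+:4] ver=14 & 0xf = 0xe; word=0x0e
[4+:2] mode=0 & 0x3 = 0x0; word=0x0e
[6+:2] type=1 & 0x3 = 0x1; word=0x4e
word = 0x4e → little-endian bytes:
  [0]=0x4e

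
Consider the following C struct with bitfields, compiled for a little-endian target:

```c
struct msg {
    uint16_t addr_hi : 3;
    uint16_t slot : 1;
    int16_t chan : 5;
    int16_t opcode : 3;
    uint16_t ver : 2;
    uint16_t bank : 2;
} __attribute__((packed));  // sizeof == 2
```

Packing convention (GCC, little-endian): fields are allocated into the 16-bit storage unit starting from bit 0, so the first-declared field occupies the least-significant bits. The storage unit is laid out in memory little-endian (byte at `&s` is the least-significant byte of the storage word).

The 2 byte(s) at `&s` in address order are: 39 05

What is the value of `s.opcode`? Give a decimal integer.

2

[0]=0x39 [1]=0x05 (little-endian) → word 0x0539
addr_hi [0+:3] = (word>>0) & 0x7 = 1
slot [3+:1] = (word>>3) & 0x1 = 1
chan [4+:5] = (word>>4) & 0x1f = 19
opcode [9+:3] = (word>>9) & 0x7 = 2  ←
ver [12+:2] = (word>>12) & 0x3 = 0
bank [14+:2] = (word>>14) & 0x3 = 0
opcode signed 3b, MSB=0: value = 2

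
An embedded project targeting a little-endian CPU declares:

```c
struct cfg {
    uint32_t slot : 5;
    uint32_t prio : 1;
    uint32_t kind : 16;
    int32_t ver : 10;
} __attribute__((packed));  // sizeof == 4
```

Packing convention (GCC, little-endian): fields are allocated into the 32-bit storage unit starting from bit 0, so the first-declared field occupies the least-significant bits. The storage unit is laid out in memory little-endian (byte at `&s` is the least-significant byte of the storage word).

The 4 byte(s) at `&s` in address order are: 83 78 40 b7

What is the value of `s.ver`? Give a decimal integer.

-291

[0]=0x83 [1]=0x78 [2]=0x40 [3]=0xb7 (little-endian) → word 0xb7407883
slot [0+:5] = (word>>0) & 0x1f = 3
prio [5+:1] = (word>>5) & 0x1 = 0
kind [6+:16] = (word>>6) & 0xffff = 482
ver [22+:10] = (word>>22) & 0x3ff = 733  ←
ver signed 10b, MSB=1: 733 - 1024 = -291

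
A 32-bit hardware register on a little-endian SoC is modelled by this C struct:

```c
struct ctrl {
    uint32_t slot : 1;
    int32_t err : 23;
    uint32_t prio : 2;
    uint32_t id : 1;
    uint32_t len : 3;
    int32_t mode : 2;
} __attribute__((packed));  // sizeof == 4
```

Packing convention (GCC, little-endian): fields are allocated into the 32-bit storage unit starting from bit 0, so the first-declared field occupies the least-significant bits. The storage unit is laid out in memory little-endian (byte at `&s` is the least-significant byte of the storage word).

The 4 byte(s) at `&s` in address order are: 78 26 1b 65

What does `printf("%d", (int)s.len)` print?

4

[0]=0x78 [1]=0x26 [2]=0x1b [3]=0x65 (little-endian) → word 0x651b2678
slot:1 @ bit 0 → (0x651b2678>>0)&0x1 = 0x0
err:23 @ bit 1 → (0x651b2678>>1)&0x7fffff = 0xd933c
prio:2 @ bit 24 → (0x651b2678>>24)&0x3 = 0x1
id:1 @ bit 26 → (0x651b2678>>26)&0x1 = 0x1
len:3 @ bit 27 → (0x651b2678>>27)&0x7 = 0x4  ←
mode:2 @ bit 30 → (0x651b2678>>30)&0x3 = 0x1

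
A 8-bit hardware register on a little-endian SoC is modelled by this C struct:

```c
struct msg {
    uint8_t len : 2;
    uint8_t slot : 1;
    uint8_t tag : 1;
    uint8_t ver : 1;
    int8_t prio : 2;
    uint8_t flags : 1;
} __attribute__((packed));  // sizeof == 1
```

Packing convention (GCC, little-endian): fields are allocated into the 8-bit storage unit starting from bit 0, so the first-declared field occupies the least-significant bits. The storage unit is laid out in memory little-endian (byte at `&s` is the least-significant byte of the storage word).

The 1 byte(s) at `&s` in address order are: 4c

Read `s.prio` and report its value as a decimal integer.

-2

[0]=0x4c (little-endian) → word 0x4c
len [0+:2] = (word>>0) & 0x3 = 0
slot [2+:1] = (word>>2) & 0x1 = 1
tag [3+:1] = (word>>3) & 0x1 = 1
ver [4+:1] = (word>>4) & 0x1 = 0
prio [5+:2] = (word>>5) & 0x3 = 2  ←
flags [7+:1] = (word>>7) & 0x1 = 0
prio signed 2b, MSB=1: 2 - 4 = -2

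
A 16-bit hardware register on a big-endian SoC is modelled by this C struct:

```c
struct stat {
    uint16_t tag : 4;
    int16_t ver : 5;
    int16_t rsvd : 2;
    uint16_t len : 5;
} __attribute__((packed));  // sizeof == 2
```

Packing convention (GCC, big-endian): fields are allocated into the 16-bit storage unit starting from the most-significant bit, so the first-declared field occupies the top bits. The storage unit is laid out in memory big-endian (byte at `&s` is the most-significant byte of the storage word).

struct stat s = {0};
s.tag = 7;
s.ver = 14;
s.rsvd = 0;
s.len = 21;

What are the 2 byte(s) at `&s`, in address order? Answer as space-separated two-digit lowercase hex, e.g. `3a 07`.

[12+:4] tag=7 & 0xf = 0x7; word=0x7000
[7+:5] ver=14 & 0x1f = 0xe; word=0x7700
[5+:2] rsvd=0 & 0x3 = 0x0; word=0x7700
[0+:5] len=21 & 0x1f = 0x15; word=0x7715
word = 0x7715 → big-endian bytes:
  [0]=0x77  [1]=0x15

77 15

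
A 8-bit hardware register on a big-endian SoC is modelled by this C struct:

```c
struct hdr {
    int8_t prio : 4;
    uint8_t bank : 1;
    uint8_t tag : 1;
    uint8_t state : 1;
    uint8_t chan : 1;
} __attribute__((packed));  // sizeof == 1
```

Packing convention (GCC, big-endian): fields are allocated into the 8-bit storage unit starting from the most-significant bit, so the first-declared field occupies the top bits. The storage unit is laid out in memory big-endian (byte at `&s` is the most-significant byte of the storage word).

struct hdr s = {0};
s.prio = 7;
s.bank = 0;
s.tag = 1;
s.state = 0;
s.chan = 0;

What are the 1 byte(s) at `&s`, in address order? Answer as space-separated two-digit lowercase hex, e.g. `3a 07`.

74

prio:4 = 7 → 0x7 << 4 → word 0x70
bank:1 = 0 → 0x0 << 3 → word 0x70
tag:1 = 1 → 0x1 << 2 → word 0x74
state:1 = 0 → 0x0 << 1 → word 0x74
chan:1 = 0 → 0x0 << 0 → word 0x74
word = 0x74 → big-endian bytes:
  [0]=0x74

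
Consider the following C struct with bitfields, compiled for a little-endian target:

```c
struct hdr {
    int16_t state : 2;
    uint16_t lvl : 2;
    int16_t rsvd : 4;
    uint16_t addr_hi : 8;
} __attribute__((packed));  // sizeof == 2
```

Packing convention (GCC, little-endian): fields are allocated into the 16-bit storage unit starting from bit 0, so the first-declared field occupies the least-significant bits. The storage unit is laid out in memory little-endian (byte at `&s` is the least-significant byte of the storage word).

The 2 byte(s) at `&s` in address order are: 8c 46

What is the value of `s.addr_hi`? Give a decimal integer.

[0]=0x8c [1]=0x46 (little-endian) → word 0x468c
state [0+:2] = (word>>0) & 0x3 = 0
lvl [2+:2] = (word>>2) & 0x3 = 3
rsvd [4+:4] = (word>>4) & 0xf = 8
addr_hi [8+:8] = (word>>8) & 0xff = 70  ←

70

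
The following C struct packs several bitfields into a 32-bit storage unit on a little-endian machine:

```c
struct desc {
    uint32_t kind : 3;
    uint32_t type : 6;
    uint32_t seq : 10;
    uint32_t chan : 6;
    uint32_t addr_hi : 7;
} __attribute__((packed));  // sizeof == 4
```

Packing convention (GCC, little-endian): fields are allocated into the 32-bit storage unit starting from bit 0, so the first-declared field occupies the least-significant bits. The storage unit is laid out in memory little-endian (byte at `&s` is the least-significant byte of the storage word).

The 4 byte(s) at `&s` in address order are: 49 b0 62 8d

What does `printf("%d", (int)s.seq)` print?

[0]=0x49 [1]=0xb0 [2]=0x62 [3]=0x8d (little-endian) → word 0x8d62b049
kind [0+:3] = (word>>0) & 0x7 = 1
type [3+:6] = (word>>3) & 0x3f = 9
seq [9+:10] = (word>>9) & 0x3ff = 344  ←
chan [19+:6] = (word>>19) & 0x3f = 44
addr_hi [25+:7] = (word>>25) & 0x7f = 70

344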